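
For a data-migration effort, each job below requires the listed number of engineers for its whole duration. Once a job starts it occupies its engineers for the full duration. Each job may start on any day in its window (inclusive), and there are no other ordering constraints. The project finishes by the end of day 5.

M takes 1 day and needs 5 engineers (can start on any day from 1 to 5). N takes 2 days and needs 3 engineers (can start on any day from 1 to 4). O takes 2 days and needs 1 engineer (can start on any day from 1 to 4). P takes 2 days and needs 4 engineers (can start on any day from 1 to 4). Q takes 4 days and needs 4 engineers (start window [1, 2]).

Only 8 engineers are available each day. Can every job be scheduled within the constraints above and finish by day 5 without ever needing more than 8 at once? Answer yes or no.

yes

Schedule M@1, N@1, O@2, P@4, Q@2: d1:8  d2:8  d3:5  d4:8  d5:8 — peak 8 ≤ 8.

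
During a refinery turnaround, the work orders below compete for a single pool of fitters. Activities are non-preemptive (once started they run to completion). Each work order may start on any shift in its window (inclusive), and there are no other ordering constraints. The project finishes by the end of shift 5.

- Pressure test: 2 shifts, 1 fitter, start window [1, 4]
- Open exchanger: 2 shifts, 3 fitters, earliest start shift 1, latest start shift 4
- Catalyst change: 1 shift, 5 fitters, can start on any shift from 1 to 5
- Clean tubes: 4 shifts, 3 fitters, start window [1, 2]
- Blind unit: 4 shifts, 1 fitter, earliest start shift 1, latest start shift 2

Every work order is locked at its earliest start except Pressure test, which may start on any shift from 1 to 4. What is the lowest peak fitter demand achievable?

Pressure test@1: s1:13  s2:8  s3:4  s4:4  s5:0 → peak 13
Pressure test@2: s1:12  s2:8  s3:5  s4:4  s5:0 → peak 12
Pressure test@3: s1:12  s2:7  s3:5  s4:5  s5:0 → peak 12
Pressure test@4: s1:12  s2:7  s3:4  s4:5  s5:1 → peak 12
Best is Pressure test@2, peak 12.

12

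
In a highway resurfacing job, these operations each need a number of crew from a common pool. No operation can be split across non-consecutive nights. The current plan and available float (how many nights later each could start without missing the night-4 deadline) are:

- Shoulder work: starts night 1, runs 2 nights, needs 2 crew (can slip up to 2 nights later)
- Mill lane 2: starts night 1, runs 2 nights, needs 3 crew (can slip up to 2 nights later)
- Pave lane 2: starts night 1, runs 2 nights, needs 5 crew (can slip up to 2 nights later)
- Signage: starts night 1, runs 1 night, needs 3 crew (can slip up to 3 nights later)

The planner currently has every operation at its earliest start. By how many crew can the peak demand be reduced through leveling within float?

6

Early-start peak: n1:13  n2:10  n3:0  n4:0 ⇒ 13.
Leveled (Shoulder work@1, Mill lane 2@3, Pave lane 2@1, Signage@3): n1:7  n2:7  n3:6  n4:3 ⇒ 7.
Reduction 13 − 7 = 6.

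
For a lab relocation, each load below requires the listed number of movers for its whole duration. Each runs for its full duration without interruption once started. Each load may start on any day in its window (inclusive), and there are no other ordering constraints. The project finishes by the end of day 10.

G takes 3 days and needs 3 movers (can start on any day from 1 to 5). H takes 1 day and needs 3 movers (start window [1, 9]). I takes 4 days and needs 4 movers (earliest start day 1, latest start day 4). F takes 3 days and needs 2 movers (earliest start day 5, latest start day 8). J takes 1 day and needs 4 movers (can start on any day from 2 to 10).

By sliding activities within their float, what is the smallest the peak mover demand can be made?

5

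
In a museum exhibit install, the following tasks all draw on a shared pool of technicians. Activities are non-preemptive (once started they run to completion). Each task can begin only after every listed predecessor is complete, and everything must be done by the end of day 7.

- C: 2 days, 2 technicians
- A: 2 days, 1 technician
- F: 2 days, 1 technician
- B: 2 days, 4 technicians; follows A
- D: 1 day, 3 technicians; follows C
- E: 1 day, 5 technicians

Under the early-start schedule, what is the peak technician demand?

Early-start schedule: C@1, A@1, F@1, B@3, D@3, E@1.
Load per day: day 1: 9, day 2: 4, day 3: 7, day 4: 4, day 5: 0, day 6: 0, day 7: 0.
Peak is 9.

9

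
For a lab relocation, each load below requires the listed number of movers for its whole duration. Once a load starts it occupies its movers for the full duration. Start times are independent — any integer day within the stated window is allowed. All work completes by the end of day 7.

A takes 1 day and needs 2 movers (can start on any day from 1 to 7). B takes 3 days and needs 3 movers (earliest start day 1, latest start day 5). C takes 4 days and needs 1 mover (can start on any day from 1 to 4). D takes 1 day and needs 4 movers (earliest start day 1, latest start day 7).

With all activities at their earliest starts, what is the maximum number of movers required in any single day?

10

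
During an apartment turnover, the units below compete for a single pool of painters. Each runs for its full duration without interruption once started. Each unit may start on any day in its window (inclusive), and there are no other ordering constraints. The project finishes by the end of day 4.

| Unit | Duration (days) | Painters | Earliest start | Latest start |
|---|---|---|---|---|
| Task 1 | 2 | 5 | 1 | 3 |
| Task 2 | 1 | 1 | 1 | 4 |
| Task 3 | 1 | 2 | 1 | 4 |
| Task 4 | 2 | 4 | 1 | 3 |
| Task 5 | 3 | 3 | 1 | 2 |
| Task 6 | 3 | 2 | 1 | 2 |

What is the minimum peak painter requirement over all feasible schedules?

10

Early-start (Task 1@1, Task 2@1, Task 3@1, Task 4@1, Task 5@1, Task 6@1) gives peak 17: d1:17  d2:14  d3:5  d4:0.
Shift Task 4→3, Task 5→2.
Schedule Task 1@1, Task 2@1, Task 3@1, Task 4@3, Task 5@2, Task 6@1: d1:10  d2:10  d3:9  d4:7 — peak 10.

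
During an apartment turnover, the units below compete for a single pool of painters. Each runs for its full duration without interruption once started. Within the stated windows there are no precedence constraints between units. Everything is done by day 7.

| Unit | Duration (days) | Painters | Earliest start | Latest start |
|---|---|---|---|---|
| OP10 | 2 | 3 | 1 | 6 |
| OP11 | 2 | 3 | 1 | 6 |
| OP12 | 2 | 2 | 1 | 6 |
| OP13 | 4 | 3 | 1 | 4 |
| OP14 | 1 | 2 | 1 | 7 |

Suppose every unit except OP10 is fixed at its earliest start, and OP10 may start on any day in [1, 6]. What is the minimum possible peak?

OP10@1: d1:13  d2:11  d3:3  d4:3  d5:0  d6:0  d7:0 → peak 13
OP10@2: d1:10  d2:11  d3:6  d4:3  d5:0  d6:0  d7:0 → peak 11
OP10@3: d1:10  d2:8  d3:6  d4:6  d5:0  d6:0  d7:0 → peak 10
OP10@4: d1:10  d2:8  d3:3  d4:6  d5:3  d6:0  d7:0 → peak 10
OP10@5: d1:10  d2:8  d3:3  d4:3  d5:3  d6:3  d7:0 → peak 10
OP10@6: d1:10  d2:8  d3:3  d4:3  d5:0  d6:3  d7:3 → peak 10
Best is OP10@3, peak 10.

10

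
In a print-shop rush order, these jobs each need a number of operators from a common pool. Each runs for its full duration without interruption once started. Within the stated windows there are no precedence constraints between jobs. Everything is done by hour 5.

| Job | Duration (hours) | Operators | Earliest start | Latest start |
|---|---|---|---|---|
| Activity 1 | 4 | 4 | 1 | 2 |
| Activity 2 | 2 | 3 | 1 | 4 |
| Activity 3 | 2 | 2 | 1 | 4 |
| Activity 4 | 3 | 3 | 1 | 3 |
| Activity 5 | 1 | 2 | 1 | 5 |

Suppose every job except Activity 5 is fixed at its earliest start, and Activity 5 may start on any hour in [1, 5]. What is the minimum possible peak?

Activity 5@1: h1:14  h2:12  h3:7  h4:4  h5:0 → peak 14
Activity 5@2: h1:12  h2:14  h3:7  h4:4  h5:0 → peak 14
Activity 5@3: h1:12  h2:12  h3:9  h4:4  h5:0 → peak 12
Activity 5@4: h1:12  h2:12  h3:7  h4:6  h5:0 → peak 12
Activity 5@5: h1:12  h2:12  h3:7  h4:4  h5:2 → peak 12
Best is Activity 5@3, peak 12.

12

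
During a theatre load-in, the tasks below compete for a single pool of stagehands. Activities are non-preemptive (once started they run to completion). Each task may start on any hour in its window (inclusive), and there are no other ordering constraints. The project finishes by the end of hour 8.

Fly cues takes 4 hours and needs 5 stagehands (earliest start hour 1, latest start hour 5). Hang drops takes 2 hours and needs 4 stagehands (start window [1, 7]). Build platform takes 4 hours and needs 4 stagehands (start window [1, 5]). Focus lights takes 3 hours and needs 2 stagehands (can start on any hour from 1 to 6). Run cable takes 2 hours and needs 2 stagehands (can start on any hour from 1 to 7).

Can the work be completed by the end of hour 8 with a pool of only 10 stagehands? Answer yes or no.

yes

Schedule Fly cues@1, Hang drops@5, Build platform@5, Focus lights@1, Run cable@7: h1:7  h2:7  h3:7  h4:5  h5:8  h6:8  h7:6  h8:6 — peak 8 ≤ 10.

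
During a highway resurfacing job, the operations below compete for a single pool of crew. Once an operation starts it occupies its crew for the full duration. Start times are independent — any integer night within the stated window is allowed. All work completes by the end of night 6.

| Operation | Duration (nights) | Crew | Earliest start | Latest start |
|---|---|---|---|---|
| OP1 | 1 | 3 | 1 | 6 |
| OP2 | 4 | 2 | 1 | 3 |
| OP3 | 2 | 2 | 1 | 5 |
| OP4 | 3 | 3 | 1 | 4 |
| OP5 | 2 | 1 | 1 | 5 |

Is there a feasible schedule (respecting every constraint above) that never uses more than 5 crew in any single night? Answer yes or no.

Schedule OP1@1, OP2@1, OP3@2, OP4@4, OP5@2: n1:5  n2:5  n3:5  n4:5  n5:3  n6:3 — peak 5 ≤ 5.

yes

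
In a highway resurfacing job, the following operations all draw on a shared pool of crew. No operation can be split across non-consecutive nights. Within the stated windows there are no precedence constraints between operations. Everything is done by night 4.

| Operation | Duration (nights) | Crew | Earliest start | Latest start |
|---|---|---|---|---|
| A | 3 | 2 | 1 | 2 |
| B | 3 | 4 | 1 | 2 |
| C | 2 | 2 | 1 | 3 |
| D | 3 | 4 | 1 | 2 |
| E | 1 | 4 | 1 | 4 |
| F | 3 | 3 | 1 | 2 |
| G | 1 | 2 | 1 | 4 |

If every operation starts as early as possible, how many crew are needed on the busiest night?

21

Early-start schedule: A@1, B@1, C@1, D@1, E@1, F@1, G@1.
Load per night: night 1: 21, night 2: 15, night 3: 13, night 4: 0.
Peak is 21.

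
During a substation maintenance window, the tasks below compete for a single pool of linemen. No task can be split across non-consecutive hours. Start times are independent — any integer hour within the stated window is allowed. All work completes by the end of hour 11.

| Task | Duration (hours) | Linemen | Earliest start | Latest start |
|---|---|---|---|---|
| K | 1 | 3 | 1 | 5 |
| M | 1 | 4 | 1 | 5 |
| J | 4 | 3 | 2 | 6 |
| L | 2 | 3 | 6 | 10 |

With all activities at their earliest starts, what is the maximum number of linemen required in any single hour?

Early-start schedule: K@1, M@1, J@2, L@6.
Load per hour: hour 1: 7, hour 2: 3, hour 3: 3, hour 4: 3, hour 5: 3, hour 6: 3, hour 7: 3, hour 8: 0, hour 9: 0, hour 10: 0, hour 11: 0.
Peak is 7.

7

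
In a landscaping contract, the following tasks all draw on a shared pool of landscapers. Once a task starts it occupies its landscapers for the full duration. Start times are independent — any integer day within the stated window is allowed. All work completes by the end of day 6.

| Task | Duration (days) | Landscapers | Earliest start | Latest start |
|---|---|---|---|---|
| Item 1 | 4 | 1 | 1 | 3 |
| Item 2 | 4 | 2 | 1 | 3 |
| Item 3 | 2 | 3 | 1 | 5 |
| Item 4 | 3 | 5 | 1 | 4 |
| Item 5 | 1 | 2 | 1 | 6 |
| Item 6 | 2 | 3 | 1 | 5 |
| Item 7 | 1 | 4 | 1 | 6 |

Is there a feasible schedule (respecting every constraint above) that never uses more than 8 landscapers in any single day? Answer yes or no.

yes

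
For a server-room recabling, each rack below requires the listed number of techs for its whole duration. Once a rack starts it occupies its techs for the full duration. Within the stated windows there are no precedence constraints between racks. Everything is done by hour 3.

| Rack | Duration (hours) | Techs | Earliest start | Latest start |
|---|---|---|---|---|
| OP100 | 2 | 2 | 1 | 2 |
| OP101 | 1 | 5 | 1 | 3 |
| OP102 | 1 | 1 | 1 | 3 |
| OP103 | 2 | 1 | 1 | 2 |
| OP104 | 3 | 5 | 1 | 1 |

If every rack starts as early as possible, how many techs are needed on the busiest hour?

14

Early-start schedule: OP100@1, OP101@1, OP102@1, OP103@1, OP104@1.
Load per hour: hour 1: 14, hour 2: 8, hour 3: 5.
Peak is 14.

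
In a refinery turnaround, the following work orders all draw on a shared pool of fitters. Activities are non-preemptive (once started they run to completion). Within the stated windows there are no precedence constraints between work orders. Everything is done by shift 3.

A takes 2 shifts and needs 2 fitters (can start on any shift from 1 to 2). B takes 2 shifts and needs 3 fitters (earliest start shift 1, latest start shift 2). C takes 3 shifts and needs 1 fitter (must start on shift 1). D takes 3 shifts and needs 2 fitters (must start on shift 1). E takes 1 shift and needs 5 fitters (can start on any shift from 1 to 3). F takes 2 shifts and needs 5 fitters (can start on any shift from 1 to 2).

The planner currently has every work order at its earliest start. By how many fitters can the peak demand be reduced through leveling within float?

Early-start peak: s1:18  s2:13  s3:3 ⇒ 18.
Leveled (A@1, B@1, C@1, D@1, E@1, F@2): s1:13  s2:13  s3:8 ⇒ 13.
Reduction 18 − 13 = 5.

5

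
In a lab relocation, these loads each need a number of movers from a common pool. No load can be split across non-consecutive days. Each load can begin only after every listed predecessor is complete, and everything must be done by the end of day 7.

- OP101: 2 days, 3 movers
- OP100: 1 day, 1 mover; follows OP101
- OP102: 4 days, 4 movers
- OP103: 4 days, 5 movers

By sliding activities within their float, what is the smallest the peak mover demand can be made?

9

Early-start (OP101@1, OP100@3, OP102@1, OP103@1) gives peak 12: d1:12  d2:12  d3:10  d4:9  d5:0  d6:0  d7:0.
Shift OP103→4.
Schedule OP101@1, OP100@3, OP102@1, OP103@4: d1:7  d2:7  d3:5  d4:9  d5:5  d6:5  d7:5 — peak 9.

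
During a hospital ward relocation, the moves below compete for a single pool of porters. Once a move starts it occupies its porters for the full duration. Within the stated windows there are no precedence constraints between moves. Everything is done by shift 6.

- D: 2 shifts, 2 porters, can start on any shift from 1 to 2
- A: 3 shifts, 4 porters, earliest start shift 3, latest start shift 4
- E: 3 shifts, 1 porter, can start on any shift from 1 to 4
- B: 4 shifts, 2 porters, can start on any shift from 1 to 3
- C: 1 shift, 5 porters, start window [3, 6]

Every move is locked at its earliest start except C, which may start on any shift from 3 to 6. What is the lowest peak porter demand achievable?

C@3: s1:5  s2:5  s3:12  s4:6  s5:4  s6:0 → peak 12
C@4: s1:5  s2:5  s3:7  s4:11  s5:4  s6:0 → peak 11
C@5: s1:5  s2:5  s3:7  s4:6  s5:9  s6:0 → peak 9
C@6: s1:5  s2:5  s3:7  s4:6  s5:4  s6:5 → peak 7
Best is C@6, peak 7.

7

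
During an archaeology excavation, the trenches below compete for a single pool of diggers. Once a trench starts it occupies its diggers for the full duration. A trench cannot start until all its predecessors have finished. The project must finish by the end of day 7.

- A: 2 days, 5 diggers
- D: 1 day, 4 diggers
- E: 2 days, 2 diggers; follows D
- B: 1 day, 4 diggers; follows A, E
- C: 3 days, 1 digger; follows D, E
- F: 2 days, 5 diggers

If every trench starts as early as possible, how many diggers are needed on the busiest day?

14

Early-start schedule: A@1, D@1, E@2, B@4, C@4, F@1.
Load per day: day 1: 14, day 2: 12, day 3: 2, day 4: 5, day 5: 1, day 6: 1, day 7: 0.
Peak is 14.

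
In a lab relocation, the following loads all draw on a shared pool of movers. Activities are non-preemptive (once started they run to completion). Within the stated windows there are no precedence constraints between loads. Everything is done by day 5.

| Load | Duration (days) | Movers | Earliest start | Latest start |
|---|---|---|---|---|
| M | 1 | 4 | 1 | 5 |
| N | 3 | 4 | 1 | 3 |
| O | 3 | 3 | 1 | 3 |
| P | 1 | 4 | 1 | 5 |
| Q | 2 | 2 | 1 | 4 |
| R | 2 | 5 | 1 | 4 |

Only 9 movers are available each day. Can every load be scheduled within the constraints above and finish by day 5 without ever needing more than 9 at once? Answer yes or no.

Schedule M@1, N@1, O@2, P@5, Q@2, R@4: d1:8  d2:9  d3:9  d4:8  d5:9 — peak 9 ≤ 9.

yes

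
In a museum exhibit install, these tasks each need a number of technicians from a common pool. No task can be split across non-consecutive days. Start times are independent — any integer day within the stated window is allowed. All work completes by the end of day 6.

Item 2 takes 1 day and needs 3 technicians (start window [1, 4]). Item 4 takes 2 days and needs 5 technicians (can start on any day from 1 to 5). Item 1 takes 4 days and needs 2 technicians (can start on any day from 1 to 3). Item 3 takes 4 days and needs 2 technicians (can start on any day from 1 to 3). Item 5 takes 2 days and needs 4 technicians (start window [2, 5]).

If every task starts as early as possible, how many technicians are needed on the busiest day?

13

Early-start schedule: Item 2@1, Item 4@1, Item 1@1, Item 3@1, Item 5@2.
Load per day: day 1: 12, day 2: 13, day 3: 8, day 4: 4, day 5: 0, day 6: 0.
Peak is 13.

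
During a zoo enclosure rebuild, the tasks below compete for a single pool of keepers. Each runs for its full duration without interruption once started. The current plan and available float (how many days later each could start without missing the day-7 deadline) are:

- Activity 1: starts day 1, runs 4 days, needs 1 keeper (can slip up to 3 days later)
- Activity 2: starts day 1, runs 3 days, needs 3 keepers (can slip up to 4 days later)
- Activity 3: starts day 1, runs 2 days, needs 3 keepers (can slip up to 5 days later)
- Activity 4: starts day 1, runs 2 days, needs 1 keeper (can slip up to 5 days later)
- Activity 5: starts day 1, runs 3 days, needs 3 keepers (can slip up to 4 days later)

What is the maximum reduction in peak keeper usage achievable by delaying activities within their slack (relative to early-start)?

Early-start peak: d1:11  d2:11  d3:7  d4:1  d5:0  d6:0  d7:0 ⇒ 11.
Leveled (Activity 1@1, Activity 2@1, Activity 3@4, Activity 4@1, Activity 5@5): d1:5  d2:5  d3:4  d4:4  d5:6  d6:3  d7:3 ⇒ 6.
Reduction 11 − 6 = 5.

5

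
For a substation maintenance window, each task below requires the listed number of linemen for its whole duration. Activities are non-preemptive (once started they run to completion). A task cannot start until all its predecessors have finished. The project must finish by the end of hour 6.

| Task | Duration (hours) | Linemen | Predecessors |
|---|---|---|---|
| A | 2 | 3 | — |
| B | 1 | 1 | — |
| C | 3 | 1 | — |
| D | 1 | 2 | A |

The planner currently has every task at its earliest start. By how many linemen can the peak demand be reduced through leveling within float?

Early-start peak: h1:5  h2:4  h3:3  h4:0  h5:0  h6:0 ⇒ 5.
Leveled (A@1, B@3, C@3, D@4): h1:3  h2:3  h3:2  h4:3  h5:1  h6:0 ⇒ 3.
Reduction 5 − 3 = 2.

2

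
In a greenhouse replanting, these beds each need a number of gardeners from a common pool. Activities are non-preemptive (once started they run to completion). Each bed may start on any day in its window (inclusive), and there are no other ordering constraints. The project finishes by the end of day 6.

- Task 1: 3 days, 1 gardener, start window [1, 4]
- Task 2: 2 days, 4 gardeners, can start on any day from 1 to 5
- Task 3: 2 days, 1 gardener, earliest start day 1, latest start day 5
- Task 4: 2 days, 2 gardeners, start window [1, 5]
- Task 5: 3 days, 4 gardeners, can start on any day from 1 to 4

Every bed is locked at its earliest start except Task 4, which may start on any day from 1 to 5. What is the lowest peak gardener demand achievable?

10

Task 4@1: d1:12  d2:12  d3:5  d4:0  d5:0  d6:0 → peak 12
Task 4@2: d1:10  d2:12  d3:7  d4:0  d5:0  d6:0 → peak 12
Task 4@3: d1:10  d2:10  d3:7  d4:2  d5:0  d6:0 → peak 10
Task 4@4: d1:10  d2:10  d3:5  d4:2  d5:2  d6:0 → peak 10
Task 4@5: d1:10  d2:10  d3:5  d4:0  d5:2  d6:2 → peak 10
Best is Task 4@3, peak 10.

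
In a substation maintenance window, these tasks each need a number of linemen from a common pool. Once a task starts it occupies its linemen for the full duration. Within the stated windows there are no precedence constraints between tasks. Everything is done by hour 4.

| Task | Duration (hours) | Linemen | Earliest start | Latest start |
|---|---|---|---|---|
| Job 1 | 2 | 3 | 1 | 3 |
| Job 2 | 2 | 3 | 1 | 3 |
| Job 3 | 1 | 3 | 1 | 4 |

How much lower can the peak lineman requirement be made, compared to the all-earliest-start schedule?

3

Early-start peak: h1:9  h2:6  h3:0  h4:0 ⇒ 9.
Leveled (Job 1@1, Job 2@1, Job 3@3): h1:6  h2:6  h3:3  h4:0 ⇒ 6.
Reduction 9 − 6 = 3.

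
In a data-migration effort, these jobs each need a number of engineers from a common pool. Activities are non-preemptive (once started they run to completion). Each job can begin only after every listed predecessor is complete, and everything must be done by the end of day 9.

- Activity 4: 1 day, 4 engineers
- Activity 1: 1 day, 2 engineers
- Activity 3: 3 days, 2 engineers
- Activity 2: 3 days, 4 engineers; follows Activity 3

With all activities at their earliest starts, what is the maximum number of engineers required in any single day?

8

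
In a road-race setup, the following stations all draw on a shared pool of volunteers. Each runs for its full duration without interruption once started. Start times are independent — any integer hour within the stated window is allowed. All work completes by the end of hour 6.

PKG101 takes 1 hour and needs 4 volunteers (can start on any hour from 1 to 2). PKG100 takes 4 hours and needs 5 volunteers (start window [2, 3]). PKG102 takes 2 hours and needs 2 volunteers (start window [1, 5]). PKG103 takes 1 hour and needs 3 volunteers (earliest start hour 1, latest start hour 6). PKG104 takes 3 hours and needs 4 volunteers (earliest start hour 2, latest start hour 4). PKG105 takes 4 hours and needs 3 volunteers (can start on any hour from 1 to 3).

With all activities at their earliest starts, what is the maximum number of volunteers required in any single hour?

14

Early-start schedule: PKG101@1, PKG100@2, PKG102@1, PKG103@1, PKG104@2, PKG105@1.
Load per hour: hour 1: 12, hour 2: 14, hour 3: 12, hour 4: 12, hour 5: 5, hour 6: 0.
Peak is 14.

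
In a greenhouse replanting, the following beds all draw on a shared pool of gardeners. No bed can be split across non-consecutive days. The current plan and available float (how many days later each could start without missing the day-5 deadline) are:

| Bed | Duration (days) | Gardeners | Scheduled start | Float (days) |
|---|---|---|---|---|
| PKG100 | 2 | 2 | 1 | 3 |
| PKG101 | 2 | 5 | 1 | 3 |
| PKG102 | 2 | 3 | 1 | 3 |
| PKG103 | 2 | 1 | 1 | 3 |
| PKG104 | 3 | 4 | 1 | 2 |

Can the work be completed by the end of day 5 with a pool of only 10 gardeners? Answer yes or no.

Schedule PKG100@1, PKG101@1, PKG102@3, PKG103@1, PKG104@3: d1:8  d2:8  d3:7  d4:7  d5:4 — peak 8 ≤ 10.

yes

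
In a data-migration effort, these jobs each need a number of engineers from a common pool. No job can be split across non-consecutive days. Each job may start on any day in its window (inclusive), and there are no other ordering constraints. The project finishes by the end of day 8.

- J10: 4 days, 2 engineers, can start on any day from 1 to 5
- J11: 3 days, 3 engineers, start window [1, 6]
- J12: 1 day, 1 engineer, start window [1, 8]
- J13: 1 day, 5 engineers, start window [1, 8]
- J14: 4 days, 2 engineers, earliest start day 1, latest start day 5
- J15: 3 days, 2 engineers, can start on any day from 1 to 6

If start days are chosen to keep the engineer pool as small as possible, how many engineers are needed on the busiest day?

5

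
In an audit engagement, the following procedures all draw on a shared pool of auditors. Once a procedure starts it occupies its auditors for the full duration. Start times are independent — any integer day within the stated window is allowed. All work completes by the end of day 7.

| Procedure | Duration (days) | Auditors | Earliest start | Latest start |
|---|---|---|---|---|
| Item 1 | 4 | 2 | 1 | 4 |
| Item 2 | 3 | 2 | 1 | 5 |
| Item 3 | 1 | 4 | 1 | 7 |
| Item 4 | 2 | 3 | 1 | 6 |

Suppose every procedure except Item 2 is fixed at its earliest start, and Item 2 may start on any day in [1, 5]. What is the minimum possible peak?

9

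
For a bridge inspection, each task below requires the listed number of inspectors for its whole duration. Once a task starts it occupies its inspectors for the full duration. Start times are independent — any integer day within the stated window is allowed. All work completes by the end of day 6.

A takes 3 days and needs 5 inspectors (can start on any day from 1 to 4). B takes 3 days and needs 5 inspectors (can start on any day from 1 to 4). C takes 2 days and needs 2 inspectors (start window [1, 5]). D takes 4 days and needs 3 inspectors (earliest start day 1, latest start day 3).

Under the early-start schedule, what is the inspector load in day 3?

13

At early start, day 3 has: A, B, D.
Demand: 5 + 5 + 3 = 13.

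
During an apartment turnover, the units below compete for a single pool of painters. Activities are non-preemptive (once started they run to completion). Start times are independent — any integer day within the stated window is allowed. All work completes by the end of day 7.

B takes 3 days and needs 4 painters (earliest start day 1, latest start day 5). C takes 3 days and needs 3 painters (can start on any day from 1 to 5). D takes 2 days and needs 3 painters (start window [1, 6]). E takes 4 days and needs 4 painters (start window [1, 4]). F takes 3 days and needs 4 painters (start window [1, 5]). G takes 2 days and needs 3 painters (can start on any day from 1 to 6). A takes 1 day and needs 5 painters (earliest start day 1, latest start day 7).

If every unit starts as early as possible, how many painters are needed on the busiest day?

Early-start schedule: B@1, C@1, D@1, E@1, F@1, G@1, A@1.
Load per day: day 1: 26, day 2: 21, day 3: 15, day 4: 4, day 5: 0, day 6: 0, day 7: 0.
Peak is 26.

26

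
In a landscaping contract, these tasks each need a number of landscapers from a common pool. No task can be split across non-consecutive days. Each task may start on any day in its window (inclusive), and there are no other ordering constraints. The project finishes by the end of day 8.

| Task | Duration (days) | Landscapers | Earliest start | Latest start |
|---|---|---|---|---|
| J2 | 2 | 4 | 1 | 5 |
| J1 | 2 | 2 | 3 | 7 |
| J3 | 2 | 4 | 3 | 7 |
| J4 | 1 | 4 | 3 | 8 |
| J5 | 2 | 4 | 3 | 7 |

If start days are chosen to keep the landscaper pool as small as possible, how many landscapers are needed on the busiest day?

6

Early-start (J2@1, J1@3, J3@3, J4@3, J5@3) gives peak 14: d1:4  d2:4  d3:14  d4:10  d5:0  d6:0  d7:0  d8:0.
Shift J4→5, J5→6.
Schedule J2@1, J1@3, J3@3, J4@5, J5@6: d1:4  d2:4  d3:6  d4:6  d5:4  d6:4  d7:4  d8:0 — peak 6.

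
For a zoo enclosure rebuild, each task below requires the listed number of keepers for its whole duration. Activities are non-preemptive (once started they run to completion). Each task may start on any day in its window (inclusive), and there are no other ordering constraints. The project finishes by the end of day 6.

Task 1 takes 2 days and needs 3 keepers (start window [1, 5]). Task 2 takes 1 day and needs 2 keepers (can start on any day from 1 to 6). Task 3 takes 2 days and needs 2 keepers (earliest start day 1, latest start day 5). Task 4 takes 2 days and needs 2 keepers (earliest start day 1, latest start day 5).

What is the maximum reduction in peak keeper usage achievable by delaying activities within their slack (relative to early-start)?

Early-start peak: d1:9  d2:7  d3:0  d4:0  d5:0  d6:0 ⇒ 9.
Leveled (Task 1@1, Task 2@3, Task 3@3, Task 4@4): d1:3  d2:3  d3:4  d4:4  d5:2  d6:0 ⇒ 4.
Reduction 9 − 4 = 5.

5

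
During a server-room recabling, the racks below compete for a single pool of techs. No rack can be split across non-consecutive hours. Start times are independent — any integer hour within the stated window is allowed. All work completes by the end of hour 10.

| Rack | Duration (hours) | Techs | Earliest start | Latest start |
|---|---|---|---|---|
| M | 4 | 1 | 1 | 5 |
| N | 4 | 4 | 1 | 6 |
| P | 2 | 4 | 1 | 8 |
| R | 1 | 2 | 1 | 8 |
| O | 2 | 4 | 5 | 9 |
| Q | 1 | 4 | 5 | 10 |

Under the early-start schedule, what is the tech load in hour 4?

At early start, hour 4 has: M, N.
Demand: 1 + 4 = 5.

5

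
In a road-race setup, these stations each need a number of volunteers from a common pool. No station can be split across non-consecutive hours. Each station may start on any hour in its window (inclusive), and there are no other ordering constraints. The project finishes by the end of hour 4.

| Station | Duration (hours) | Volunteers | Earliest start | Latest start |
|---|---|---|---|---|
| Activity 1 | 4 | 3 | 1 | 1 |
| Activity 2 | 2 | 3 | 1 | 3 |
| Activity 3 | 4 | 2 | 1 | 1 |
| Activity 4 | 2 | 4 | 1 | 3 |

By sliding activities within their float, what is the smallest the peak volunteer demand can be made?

Early-start (Activity 1@1, Activity 2@1, Activity 3@1, Activity 4@1) gives peak 12: h1:12  h2:12  h3:5  h4:5.
Shift Activity 4→3.
Schedule Activity 1@1, Activity 2@1, Activity 3@1, Activity 4@3: h1:8  h2:8  h3:9  h4:9 — peak 9.
Total volunteer-hours = 34 over 4 hours ⇒ peak ≥ ⌈34/4⌉ = 9, so 9 is optimal.

9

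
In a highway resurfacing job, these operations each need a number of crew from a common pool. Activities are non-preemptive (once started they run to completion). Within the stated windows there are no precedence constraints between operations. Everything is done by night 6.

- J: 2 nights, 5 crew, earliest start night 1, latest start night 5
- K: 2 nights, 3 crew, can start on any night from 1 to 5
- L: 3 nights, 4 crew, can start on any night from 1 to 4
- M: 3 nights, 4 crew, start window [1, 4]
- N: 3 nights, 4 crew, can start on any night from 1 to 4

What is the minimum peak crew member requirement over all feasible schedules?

11

Early-start (J@1, K@1, L@1, M@1, N@1) gives peak 20: n1:20  n2:20  n3:12  n4:0  n5:0  n6:0.
Shift K→3, M→3, N→4.
Schedule J@1, K@3, L@1, M@3, N@4: n1:9  n2:9  n3:11  n4:11  n5:8  n6:4 — peak 11.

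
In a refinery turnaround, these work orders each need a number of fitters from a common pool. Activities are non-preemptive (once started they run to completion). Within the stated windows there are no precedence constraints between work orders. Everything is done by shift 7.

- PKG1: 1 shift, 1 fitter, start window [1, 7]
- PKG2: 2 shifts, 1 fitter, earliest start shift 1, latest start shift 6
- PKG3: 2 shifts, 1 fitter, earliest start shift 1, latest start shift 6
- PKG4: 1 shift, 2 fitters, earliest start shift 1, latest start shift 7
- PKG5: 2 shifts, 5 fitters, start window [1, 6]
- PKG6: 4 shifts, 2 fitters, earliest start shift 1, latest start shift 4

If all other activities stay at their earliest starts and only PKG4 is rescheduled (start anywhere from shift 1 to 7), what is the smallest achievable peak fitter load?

PKG4@1: s1:12  s2:9  s3:2  s4:2  s5:0  s6:0  s7:0 → peak 12
PKG4@2: s1:10  s2:11  s3:2  s4:2  s5:0  s6:0  s7:0 → peak 11
PKG4@3: s1:10  s2:9  s3:4  s4:2  s5:0  s6:0  s7:0 → peak 10
PKG4@4: s1:10  s2:9  s3:2  s4:4  s5:0  s6:0  s7:0 → peak 10
PKG4@5: s1:10  s2:9  s3:2  s4:2  s5:2  s6:0  s7:0 → peak 10
PKG4@6: s1:10  s2:9  s3:2  s4:2  s5:0  s6:2  s7:0 → peak 10
PKG4@7: s1:10  s2:9  s3:2  s4:2  s5:0  s6:0  s7:2 → peak 10
Best is PKG4@3, peak 10.

10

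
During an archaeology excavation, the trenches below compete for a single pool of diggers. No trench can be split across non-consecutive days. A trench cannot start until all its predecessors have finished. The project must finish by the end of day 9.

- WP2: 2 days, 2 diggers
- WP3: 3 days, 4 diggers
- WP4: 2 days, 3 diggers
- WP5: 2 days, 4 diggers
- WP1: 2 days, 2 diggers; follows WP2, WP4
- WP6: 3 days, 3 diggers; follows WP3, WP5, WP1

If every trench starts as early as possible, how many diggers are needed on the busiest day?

Early-start schedule: WP2@1, WP3@1, WP4@1, WP5@1, WP1@3, WP6@5.
Load per day: day 1: 13, day 2: 13, day 3: 6, day 4: 2, day 5: 3, day 6: 3, day 7: 3, day 8: 0, day 9: 0.
Peak is 13.

13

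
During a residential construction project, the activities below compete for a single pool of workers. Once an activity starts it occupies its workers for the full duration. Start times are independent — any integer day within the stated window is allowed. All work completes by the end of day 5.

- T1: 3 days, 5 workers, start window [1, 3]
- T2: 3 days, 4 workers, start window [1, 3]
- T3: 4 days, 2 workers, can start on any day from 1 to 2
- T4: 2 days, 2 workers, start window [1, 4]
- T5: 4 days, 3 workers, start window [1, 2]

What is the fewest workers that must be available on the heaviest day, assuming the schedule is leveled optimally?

14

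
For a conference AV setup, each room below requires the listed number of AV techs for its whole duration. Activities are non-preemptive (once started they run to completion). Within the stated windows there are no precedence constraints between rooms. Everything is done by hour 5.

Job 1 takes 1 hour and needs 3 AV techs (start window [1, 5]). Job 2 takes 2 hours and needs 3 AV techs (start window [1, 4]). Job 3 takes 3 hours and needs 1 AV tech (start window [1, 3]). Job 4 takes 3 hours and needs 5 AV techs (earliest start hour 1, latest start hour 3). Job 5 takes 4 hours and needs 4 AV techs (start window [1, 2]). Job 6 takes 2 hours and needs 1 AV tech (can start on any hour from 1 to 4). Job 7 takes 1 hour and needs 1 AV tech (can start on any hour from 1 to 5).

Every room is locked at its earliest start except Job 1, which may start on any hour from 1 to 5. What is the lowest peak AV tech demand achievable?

15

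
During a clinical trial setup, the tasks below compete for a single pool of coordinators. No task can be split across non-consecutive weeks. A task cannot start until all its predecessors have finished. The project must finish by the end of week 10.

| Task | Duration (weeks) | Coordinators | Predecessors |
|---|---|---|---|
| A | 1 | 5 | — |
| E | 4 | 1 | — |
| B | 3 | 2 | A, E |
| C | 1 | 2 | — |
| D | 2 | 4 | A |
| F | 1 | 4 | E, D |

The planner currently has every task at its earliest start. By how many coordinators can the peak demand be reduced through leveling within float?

Early-start peak: w1:8  w2:5  w3:5  w4:1  w5:6  w6:2  w7:2  w8:0  w9:0  w10:0 ⇒ 8.
Leveled (A@1, E@2, B@6, C@2, D@3, F@9): w1:5  w2:3  w3:5  w4:5  w5:1  w6:2  w7:2  w8:2  w9:4  w10:0 ⇒ 5.
Reduction 8 − 5 = 3.

3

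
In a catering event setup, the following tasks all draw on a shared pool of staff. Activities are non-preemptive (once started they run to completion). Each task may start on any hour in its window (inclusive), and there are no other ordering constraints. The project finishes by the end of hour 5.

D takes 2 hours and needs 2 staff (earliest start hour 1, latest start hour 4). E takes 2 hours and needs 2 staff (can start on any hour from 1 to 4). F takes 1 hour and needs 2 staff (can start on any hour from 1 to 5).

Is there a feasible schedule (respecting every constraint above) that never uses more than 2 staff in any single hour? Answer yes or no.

yes

Schedule D@1, E@3, F@5: h1:2  h2:2  h3:2  h4:2  h5:2 — peak 2 ≤ 2.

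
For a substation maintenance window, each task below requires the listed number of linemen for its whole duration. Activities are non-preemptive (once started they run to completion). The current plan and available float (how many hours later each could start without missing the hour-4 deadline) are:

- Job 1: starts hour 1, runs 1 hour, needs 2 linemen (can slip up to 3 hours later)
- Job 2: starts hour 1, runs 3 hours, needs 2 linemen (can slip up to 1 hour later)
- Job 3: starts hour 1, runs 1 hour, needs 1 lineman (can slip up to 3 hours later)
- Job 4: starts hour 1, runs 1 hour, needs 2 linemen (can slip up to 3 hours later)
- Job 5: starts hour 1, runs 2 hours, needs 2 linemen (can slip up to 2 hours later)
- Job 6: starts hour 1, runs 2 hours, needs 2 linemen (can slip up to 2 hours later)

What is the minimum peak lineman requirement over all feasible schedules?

6

Early-start (Job 1@1, Job 2@1, Job 3@1, Job 4@1, Job 5@1, Job 6@1) gives peak 11: h1:11  h2:6  h3:2  h4:0.
Shift Job 4→2, Job 5→2, Job 6→3.
Schedule Job 1@1, Job 2@1, Job 3@1, Job 4@2, Job 5@2, Job 6@3: h1:5  h2:6  h3:6  h4:2 — peak 6.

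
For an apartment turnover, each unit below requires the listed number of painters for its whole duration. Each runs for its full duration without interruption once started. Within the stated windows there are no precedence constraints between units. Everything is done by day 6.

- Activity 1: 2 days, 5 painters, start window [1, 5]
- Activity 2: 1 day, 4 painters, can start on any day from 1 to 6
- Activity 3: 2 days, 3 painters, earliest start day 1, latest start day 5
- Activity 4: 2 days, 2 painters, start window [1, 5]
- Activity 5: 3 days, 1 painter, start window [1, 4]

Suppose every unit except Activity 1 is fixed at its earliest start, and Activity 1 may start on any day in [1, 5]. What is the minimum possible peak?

Activity 1@1: d1:15  d2:11  d3:1  d4:0  d5:0  d6:0 → peak 15
Activity 1@2: d1:10  d2:11  d3:6  d4:0  d5:0  d6:0 → peak 11
Activity 1@3: d1:10  d2:6  d3:6  d4:5  d5:0  d6:0 → peak 10
Activity 1@4: d1:10  d2:6  d3:1  d4:5  d5:5  d6:0 → peak 10
Activity 1@5: d1:10  d2:6  d3:1  d4:0  d5:5  d6:5 → peak 10
Best is Activity 1@3, peak 10.

10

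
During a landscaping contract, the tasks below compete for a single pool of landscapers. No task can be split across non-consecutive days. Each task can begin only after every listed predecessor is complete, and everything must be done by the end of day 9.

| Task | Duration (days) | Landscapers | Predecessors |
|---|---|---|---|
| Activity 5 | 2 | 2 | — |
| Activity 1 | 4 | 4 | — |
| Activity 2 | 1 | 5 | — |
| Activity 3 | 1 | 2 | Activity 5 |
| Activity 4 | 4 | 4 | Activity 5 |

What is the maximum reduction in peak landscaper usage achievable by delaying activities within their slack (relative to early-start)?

Early-start peak: d1:11  d2:6  d3:10  d4:8  d5:4  d6:4  d7:0  d8:0  d9:0 ⇒ 11.
Leveled (Activity 5@1, Activity 1@1, Activity 2@5, Activity 3@3, Activity 4@6): d1:6  d2:6  d3:6  d4:4  d5:5  d6:4  d7:4  d8:4  d9:4 ⇒ 6.
Reduction 11 − 6 = 5.

5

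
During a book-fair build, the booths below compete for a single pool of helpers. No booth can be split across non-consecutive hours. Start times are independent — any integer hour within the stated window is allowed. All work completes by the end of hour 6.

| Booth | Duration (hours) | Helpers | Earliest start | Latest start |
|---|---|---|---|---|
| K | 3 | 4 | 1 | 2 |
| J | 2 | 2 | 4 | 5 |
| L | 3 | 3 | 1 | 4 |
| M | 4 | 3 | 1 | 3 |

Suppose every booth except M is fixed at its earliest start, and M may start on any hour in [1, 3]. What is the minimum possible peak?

M@1: h1:10  h2:10  h3:10  h4:5  h5:2  h6:0 → peak 10
M@2: h1:7  h2:10  h3:10  h4:5  h5:5  h6:0 → peak 10
M@3: h1:7  h2:7  h3:10  h4:5  h5:5  h6:3 → peak 10
Best is M@1, peak 10.

10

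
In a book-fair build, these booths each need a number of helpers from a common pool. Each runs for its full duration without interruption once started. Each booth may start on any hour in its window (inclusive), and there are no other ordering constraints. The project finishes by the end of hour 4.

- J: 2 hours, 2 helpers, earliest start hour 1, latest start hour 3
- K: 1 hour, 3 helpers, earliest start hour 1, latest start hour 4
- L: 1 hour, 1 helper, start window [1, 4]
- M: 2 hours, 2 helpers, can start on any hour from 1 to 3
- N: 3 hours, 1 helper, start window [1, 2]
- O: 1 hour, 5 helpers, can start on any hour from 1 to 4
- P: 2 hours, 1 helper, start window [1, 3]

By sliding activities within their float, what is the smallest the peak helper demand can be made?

Early-start (J@1, K@1, L@1, M@1, N@1, O@1, P@1) gives peak 15: h1:15  h2:6  h3:1  h4:0.
Shift M→2, N→2, O→4, P→2.
Schedule J@1, K@1, L@1, M@2, N@2, O@4, P@2: h1:6  h2:6  h3:4  h4:6 — peak 6.
Total helper-hours = 22 over 4 hours ⇒ peak ≥ ⌈22/4⌉ = 6, so 6 is optimal.

6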